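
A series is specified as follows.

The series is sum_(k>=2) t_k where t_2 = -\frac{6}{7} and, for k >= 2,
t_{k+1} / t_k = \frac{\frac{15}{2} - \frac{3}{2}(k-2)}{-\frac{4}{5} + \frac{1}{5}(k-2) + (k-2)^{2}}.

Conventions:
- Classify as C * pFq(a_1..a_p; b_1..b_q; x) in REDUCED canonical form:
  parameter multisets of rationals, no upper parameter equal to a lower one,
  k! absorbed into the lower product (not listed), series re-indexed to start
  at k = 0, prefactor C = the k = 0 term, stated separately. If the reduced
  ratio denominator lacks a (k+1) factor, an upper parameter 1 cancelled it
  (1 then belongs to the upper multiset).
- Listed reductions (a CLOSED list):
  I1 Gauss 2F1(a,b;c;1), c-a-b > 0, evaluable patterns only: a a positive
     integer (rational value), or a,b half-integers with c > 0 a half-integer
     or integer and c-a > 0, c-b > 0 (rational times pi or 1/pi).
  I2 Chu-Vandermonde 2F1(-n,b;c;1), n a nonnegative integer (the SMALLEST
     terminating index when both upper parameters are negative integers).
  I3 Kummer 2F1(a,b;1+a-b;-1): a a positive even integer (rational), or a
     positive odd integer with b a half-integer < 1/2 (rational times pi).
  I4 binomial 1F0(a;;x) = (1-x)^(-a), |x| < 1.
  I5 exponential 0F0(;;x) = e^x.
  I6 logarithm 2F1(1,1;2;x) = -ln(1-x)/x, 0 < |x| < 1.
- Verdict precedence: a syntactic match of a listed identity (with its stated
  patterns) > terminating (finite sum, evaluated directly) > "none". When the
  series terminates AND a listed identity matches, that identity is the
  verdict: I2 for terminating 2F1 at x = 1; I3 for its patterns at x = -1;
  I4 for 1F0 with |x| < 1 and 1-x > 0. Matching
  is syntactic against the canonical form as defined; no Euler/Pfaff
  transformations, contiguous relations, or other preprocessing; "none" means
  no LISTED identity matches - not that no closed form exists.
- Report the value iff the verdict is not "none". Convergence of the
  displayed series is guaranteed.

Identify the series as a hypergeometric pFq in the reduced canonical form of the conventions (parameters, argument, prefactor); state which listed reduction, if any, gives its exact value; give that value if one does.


The tell: t_0 being -\frac{6}{7}, factor the ratio over Q (C = -6/7): negated roots = parameters.
Adjacent-term ratio: r(k) = -\frac{3}{2} * (k-5) / [(k-\frac{4}{5}) (k+1)] ; factor over Q: parameters, x = -\frac{3}{2}, and C = -\frac{6}{7}.

This is -\frac{6}{7} * 1F1(-5; -\frac{4}{5}; -\frac{3}{2}) in reduced canonical form. Verdict: terminating. With -5 upstairs the series is a 6-term polynomial sum; evaluated term by term. Its exact value is \frac{52759407}{157696}.


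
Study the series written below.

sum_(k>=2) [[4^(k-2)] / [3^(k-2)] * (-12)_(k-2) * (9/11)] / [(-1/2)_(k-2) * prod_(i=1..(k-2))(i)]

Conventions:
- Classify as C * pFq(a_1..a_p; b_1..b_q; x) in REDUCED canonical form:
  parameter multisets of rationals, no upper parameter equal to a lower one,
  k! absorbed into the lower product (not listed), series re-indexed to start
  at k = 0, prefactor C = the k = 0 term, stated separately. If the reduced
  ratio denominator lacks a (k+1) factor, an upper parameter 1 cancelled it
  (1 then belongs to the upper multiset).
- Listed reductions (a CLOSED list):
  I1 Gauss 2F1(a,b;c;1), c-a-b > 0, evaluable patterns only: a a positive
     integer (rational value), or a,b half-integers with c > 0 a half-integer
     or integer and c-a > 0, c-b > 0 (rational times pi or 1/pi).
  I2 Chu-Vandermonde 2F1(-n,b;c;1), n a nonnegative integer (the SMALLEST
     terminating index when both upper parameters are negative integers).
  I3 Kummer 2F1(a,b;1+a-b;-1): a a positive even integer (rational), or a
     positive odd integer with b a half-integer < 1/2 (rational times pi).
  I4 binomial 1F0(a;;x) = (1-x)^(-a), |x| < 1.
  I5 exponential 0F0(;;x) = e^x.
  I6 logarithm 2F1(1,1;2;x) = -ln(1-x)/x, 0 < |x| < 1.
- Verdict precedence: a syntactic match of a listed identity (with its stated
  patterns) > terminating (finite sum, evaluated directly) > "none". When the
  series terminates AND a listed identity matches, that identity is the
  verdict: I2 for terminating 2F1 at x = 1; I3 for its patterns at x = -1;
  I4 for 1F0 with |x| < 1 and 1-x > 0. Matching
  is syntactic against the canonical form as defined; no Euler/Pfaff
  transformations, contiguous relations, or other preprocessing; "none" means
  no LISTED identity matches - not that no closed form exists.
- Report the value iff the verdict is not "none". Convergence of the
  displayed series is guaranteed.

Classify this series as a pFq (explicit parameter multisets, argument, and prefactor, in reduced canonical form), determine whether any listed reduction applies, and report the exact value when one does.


This is 9/11 * 1F1(-12; -1/2; 4/3) in reduced canonical form. Verdict: terminating. With -12 upstairs the series is a 13-term polynomial sum; evaluated term by term. Its exact value is 10281022214156797/811883040143175.

First insight: t_0 being 9/11, the two geometric factors (C = 9/11) combine into one argument.
Adjacent-term ratio: r(k) = (4/3) * (k-12) / [(k-1/2) (k+1)] - rational in k. x = (4/3); t_0 = 9/11; negate the roots.


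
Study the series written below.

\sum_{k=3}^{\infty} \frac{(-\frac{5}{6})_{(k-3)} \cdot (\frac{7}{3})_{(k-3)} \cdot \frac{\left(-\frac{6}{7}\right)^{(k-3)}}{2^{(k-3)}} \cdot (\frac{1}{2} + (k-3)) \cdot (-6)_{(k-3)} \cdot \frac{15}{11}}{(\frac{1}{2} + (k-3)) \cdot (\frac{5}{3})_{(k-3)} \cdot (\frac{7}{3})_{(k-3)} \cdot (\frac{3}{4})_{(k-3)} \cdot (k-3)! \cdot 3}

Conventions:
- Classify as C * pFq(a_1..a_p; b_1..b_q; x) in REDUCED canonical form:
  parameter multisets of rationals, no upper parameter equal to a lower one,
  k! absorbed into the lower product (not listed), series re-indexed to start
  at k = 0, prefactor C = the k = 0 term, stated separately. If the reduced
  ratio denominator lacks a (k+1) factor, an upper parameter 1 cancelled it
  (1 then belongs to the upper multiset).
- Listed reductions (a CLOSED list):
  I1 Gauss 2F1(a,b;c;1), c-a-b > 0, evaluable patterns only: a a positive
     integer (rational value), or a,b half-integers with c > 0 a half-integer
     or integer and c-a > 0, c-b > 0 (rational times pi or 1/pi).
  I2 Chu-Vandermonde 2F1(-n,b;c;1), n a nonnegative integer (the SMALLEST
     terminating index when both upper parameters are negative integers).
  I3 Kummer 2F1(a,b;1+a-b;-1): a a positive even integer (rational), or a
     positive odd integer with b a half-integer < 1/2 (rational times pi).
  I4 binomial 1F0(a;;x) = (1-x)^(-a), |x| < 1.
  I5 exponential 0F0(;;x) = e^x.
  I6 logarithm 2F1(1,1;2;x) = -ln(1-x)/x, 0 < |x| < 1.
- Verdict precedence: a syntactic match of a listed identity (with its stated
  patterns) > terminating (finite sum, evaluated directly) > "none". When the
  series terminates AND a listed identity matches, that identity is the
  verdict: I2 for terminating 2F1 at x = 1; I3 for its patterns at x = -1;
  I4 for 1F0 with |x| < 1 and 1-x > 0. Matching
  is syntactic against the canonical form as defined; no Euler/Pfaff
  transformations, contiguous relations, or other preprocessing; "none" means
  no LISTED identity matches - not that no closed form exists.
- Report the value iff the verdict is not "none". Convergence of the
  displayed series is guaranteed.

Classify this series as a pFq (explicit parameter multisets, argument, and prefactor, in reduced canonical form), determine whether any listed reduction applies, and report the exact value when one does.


Structural cue: t_0 = \frac{5}{11} here, and the two k-th powers (C = 5/11, x = -3/7) combine into one argument.
Ratio: r(k) = -\frac{3}{7} * (k-6) (k-\frac{5}{6}) / [(k+\frac{3}{4}) (k+\frac{5}{3}) (k+1)] - rational; roots negated = parameters, x = -\frac{3}{7}, C = \frac{5}{11}.

The series (x = -\frac{3}{7}) is 2F2: upper {-6, -\frac{5}{6}}, lower {\frac{3}{4}, \frac{5}{3}}, prefactor \frac{5}{11}. Verdict: terminating (-6 upstairs). 7 nonzero terms in all; added directly. Value: -\frac{305621615609}{857178143206}.


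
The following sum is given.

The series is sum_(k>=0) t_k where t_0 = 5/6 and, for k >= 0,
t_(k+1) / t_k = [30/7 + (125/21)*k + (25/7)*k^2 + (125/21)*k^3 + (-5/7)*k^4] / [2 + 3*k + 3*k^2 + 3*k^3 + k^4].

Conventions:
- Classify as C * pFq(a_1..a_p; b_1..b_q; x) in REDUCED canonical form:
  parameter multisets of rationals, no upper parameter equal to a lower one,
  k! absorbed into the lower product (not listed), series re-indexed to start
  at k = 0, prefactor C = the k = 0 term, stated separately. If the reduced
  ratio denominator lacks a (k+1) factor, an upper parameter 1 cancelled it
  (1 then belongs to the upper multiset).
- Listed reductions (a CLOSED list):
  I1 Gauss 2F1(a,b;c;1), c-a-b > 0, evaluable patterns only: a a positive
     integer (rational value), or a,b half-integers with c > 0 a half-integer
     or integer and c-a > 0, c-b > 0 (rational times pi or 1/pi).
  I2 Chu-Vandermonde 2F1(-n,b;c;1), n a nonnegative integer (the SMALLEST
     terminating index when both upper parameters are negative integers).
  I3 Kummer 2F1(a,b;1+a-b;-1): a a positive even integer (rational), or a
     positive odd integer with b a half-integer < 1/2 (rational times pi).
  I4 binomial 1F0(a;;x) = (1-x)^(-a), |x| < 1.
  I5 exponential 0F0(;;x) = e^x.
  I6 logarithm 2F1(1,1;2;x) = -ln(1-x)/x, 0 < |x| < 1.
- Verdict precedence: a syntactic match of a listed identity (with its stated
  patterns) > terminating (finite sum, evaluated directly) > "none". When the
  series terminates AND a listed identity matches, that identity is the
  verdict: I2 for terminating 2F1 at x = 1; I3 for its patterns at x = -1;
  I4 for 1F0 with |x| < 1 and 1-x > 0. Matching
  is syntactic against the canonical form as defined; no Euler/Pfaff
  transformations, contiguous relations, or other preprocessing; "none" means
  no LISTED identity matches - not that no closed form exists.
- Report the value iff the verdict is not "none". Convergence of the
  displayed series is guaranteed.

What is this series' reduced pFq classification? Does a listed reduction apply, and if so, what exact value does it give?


With C = 5/6: the canonical form is 2F1(-9, 2/3; 2; -5/7). Verdict: terminating. (-9)_k vanishes past k = 9, leaving a 10-term sum, computed directly. Value: 2536019687860390/193010051319183.

First insight: t_0 being 5/6, cancel k^2 + 1 from the displayed ratio first; then prefactor 5/6.
Adjacent-term ratio: r(k) = (-5/7) * (k-9) (k+2/3) / [(k+2) (k+1)] - rational in k, leading ratio (-5/7); with t_0 = 5/6, classification follows.


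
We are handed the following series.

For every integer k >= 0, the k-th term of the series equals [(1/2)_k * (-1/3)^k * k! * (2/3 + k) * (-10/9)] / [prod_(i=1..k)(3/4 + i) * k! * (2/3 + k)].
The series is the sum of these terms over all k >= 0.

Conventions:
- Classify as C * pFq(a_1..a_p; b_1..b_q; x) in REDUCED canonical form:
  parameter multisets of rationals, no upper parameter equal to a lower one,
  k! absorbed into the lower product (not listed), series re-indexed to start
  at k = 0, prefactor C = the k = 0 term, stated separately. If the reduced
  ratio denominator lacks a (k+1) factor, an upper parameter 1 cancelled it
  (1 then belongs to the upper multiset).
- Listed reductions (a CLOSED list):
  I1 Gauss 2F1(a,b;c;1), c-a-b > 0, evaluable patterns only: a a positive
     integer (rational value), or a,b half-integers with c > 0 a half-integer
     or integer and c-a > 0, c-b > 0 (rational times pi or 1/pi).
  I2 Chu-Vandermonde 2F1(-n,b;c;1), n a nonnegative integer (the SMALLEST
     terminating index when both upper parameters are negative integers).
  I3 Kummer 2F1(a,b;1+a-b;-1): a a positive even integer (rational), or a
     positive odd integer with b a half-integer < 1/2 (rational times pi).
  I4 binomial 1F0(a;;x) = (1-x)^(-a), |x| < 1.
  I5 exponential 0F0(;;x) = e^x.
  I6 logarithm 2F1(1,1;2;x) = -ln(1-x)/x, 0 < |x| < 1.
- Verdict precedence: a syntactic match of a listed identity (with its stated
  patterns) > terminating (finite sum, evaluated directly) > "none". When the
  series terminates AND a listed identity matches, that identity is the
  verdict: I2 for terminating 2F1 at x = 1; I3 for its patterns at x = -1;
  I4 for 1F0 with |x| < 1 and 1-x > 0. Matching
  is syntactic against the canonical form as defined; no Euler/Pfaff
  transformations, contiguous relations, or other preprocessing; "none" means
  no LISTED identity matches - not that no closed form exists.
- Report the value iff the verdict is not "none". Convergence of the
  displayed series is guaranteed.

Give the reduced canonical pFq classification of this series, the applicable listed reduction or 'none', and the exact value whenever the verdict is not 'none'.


With C = -10/9: the canonical form is 2F1(1/2, 1; 7/4; -1/3). Verdict: none - this 2F1 at x = -1/3 matches no listed pattern, and upper {1/2, 1} holds no stopper.

Key observation: x = (-1/3) and k + 2/3 divides numerator and denominator alike; C = -10/9, x = -1/3 after cancelling.
Term ratio: r(k) = (-1/3) * (k+1/2) (k+1) / [(k+7/4) (k+1)] - rational in k, leading ratio (-1/3); with t_0 = -10/9, classification follows.


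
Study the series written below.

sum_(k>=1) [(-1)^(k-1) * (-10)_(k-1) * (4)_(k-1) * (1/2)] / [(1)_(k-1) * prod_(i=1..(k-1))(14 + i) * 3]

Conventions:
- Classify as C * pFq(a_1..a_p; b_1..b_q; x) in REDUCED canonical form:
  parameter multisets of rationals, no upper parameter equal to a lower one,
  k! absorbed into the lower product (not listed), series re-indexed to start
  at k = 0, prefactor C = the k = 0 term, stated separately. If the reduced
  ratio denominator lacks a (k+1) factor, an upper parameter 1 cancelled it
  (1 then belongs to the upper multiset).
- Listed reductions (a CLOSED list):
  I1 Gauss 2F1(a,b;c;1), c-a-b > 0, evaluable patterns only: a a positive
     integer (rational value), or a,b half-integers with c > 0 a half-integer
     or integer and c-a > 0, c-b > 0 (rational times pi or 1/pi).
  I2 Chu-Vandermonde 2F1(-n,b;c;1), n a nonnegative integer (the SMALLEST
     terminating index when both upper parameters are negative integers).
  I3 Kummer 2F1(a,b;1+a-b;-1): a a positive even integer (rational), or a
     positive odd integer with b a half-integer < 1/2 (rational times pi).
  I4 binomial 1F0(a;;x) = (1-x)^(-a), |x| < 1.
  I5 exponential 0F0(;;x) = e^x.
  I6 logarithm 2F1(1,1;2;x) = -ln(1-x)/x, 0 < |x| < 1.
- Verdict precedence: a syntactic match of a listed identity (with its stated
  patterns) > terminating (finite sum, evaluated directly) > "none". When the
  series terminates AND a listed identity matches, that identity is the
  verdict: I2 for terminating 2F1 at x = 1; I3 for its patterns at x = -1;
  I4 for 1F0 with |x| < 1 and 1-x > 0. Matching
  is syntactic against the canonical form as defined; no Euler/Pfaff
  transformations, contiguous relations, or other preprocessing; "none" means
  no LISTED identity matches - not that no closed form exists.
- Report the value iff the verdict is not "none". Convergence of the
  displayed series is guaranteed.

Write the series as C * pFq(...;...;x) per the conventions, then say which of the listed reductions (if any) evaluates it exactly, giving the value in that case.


At argument -1: a 2F1 with upper {-10, 4}, lower {15}, scaled by C = 1/6. Verdict (x = -1): Kummer's theorem (I3) applies (x = -1; c = 15 equals 1+a-b for upper {-10, 4}: listed pattern). Value: 91/36.

First insight: with t_0 = 1/6, the constant factors (C = 1/6, x = -1) combine into one prefactor.
Term ratio: r(k) = (-1) * (k-10) (k+4) / [(k+15) (k+1)] - poly over poly, x = (-1) from leading terms; C = 1/6 at k = 0.


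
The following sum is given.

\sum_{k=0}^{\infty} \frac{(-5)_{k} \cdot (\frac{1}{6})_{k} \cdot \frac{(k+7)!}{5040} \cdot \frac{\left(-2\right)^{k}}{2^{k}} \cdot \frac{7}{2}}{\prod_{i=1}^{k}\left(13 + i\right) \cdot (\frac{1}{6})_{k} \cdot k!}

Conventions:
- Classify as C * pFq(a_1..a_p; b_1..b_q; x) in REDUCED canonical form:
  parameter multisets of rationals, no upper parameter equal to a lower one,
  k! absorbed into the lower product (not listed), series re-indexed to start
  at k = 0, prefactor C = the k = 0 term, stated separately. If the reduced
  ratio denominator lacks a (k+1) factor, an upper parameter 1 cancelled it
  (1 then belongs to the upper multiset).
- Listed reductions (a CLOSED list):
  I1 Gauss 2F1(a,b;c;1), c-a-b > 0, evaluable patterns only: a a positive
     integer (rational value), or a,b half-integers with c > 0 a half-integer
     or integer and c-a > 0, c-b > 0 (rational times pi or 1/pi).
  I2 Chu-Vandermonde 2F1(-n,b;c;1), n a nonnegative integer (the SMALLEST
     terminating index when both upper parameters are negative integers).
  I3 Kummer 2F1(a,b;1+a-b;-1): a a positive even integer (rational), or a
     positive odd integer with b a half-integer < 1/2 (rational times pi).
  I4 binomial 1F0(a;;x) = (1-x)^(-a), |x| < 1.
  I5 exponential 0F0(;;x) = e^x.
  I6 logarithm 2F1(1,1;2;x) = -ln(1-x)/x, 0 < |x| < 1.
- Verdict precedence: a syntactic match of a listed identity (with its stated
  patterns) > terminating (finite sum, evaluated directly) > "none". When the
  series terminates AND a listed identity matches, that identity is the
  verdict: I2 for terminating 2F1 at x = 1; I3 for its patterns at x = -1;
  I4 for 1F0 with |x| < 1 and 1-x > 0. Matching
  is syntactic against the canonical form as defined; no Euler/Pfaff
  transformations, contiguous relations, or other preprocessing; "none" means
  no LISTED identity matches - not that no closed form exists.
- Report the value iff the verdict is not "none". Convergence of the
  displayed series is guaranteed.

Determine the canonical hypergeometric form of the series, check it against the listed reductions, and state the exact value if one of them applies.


First insight: with t_0 = \frac{7}{2}, the parameter 1/6 appears in both the upper and lower lists and cancels.
Step ratio: r(k) = -1 * (k-5) (k+8) / [(k+14) (k+1)] - rational; roots negated = parameters, x = -1, C = \frac{7}{2}.

At argument -1: a 2F1 with upper {-5, 8}, lower {14}, scaled by C = \frac{7}{2}. Verdict: this is the Kummer evaluation I3 (x = -1; c = 14 equals 1+a-b for upper {-5, 8}: listed pattern). Hence: \frac{143}{4}.


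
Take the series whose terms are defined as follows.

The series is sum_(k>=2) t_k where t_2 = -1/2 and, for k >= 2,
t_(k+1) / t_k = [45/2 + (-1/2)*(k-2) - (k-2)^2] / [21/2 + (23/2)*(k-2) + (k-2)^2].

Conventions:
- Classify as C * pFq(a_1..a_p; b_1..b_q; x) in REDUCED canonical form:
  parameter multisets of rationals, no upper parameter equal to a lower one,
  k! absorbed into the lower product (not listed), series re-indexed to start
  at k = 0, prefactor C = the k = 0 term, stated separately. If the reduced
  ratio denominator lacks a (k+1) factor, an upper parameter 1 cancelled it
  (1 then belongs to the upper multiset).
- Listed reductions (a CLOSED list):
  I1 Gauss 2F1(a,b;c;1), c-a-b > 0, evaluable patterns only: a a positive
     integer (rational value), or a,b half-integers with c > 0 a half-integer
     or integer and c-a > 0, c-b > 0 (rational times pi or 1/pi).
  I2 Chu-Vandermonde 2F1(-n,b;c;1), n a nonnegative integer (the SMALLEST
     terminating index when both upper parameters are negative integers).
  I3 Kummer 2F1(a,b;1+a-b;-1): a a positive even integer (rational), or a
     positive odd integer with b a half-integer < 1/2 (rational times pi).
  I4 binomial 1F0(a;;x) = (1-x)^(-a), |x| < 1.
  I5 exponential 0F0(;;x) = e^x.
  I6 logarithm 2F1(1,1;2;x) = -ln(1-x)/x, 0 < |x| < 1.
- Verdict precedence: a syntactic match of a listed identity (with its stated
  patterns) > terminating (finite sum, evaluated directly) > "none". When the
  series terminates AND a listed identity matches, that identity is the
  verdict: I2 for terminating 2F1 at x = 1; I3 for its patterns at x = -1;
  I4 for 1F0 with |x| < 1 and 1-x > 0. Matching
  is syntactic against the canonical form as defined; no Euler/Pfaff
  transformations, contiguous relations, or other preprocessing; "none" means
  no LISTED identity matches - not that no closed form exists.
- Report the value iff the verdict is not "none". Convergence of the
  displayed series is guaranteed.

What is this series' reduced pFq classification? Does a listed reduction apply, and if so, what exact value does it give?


Key step: from the first term -1/2: roots of the ratio polynomials (C = -1/2, x = -1) are the negated parameters.
Consecutive-term ratio: r(k) = (-1) * (k-9/2) (k+5) / [(k+21/2) (k+1)] ; factor over Q: parameters, x = (-1), and C = -1/2.

x = -1 here; the reduced form reads 2F1, upper {-9/2, 5}, lower {21/2}, C = -1/2. Verdict at x = -1: Kummer (I3) matches (x = -1; c = 21/2 equals 1+a-b for upper {-9/2, 5}: listed pattern). Sum: (-2078505/2097152) * pi.


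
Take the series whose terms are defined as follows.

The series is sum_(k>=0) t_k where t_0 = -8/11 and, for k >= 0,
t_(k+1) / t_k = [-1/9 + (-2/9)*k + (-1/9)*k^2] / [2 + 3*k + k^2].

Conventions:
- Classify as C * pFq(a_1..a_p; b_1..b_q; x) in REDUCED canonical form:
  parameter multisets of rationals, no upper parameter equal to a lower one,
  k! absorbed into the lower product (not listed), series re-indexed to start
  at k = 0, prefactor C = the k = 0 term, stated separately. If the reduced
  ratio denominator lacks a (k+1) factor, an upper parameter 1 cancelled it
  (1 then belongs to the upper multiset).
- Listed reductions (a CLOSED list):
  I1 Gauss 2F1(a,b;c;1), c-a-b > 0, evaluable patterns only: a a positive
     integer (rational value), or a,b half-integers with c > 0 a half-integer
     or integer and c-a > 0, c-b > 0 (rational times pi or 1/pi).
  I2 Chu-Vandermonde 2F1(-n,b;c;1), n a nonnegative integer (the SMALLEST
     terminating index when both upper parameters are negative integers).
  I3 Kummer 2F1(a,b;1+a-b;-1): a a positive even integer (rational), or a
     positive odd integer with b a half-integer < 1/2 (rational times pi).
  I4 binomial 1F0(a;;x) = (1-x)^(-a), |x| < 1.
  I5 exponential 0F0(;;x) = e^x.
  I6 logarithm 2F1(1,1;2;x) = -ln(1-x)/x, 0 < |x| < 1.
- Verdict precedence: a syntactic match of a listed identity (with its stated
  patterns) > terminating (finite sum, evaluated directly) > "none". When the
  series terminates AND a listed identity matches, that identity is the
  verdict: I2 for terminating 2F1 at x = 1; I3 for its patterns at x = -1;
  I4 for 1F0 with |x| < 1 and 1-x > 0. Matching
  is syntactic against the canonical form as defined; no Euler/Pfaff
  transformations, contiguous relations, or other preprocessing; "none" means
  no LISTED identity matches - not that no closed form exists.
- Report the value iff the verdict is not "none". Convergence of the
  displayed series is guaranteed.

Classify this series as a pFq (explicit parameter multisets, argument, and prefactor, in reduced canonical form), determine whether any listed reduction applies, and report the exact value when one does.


At argument -1/9: a 2F1 with upper {1, 1}, lower {2}, scaled by C = -8/11. Verdict: the logarithmic series (I6) applies (the logarithm: parameters (1,1;2), x = -1/9). Hence: (-72/11) * ln(10/9).

Key step: x = (-1/9) and factor the ratio over Q (C = -8/11, x = -1/9): negated roots = parameters.
Term ratio: r(k) = (-1/9) * (k+1) (k+1) / [(k+2) (k+1)] ; factor over Q: parameters, x = (-1/9), and C = -8/11.


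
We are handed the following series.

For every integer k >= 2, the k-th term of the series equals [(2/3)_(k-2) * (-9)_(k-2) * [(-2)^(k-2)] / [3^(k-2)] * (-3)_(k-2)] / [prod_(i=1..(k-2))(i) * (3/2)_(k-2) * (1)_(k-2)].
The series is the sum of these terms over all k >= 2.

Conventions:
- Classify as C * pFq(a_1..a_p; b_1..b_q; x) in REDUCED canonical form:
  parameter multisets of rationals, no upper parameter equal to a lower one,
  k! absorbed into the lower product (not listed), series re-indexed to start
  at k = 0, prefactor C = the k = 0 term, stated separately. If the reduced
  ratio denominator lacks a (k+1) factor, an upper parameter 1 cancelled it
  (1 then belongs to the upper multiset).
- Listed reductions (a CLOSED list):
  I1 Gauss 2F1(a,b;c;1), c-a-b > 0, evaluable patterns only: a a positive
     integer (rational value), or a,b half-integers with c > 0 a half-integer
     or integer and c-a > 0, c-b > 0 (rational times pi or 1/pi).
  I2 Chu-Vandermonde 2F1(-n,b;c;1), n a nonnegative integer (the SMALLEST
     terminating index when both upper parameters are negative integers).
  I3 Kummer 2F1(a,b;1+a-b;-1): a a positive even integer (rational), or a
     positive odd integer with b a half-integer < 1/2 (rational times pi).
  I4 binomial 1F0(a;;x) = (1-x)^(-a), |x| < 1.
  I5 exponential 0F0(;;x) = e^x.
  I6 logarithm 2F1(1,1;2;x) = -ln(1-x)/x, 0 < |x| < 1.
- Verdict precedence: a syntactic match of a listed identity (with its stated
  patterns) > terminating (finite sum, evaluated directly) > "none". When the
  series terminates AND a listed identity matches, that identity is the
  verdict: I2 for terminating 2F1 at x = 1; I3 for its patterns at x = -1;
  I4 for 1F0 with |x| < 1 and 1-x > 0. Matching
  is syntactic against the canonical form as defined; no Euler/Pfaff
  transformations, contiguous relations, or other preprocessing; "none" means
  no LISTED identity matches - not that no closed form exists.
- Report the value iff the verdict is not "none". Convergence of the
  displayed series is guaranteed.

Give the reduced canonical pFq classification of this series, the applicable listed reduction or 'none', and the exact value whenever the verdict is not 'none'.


x = -2/3 here; the reduced form reads 3F2, upper {-9, -3, 2/3}, lower {1, 3/2}, C = 1. Verdict: terminating (-3 upstairs). 4 nonzero terms in all; added directly. Hence: 1169/729.

Structural cue: t_0 being 1, the two geometric factors (prefactor 1) combine into one argument.
Term ratio: r(k) = (-2/3) * (k-9) (k-3) (k+2/3) / [(k+1) (k+3/2) (k+1)] ; factor over Q: parameters, x = (-2/3), and C = 1.


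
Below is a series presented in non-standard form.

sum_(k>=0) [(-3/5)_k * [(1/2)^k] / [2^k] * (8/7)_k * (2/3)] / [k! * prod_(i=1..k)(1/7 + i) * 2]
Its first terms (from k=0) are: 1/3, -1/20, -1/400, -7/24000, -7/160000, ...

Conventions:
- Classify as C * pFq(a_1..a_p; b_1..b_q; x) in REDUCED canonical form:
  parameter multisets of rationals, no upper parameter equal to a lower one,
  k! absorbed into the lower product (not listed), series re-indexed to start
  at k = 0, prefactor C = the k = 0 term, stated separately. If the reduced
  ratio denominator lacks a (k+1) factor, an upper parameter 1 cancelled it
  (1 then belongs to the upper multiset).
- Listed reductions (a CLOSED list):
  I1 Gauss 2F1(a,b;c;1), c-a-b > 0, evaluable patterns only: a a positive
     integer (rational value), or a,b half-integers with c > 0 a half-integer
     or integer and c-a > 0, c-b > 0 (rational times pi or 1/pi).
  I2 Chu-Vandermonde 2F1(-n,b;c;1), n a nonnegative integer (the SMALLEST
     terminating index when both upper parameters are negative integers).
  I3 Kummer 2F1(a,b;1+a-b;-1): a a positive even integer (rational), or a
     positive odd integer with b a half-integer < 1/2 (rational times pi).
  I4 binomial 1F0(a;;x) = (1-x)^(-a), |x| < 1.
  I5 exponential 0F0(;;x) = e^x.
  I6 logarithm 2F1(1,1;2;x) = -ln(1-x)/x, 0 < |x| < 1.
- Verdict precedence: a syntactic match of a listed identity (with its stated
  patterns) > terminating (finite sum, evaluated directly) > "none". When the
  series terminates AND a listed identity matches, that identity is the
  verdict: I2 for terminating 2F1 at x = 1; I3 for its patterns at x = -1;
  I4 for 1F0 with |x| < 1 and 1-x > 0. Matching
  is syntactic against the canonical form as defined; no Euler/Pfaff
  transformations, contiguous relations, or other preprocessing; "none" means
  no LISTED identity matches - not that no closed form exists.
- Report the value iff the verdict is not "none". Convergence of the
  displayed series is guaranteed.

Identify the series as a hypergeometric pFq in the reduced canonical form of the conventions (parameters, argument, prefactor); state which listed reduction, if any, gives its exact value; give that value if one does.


Reduced: x = 1/4, 1F0, upper = {-3/5}, lower = {-}, C = 1/3. Verdict: the I4 binomial reduction fires (the 1F0 binomial series: exponent 3/5, x = 1/4). Hence: (1/3) * (3/4)^(3/5).

First insight: t_0 being 1/3, the lower running product (C = 1/3, x = 1/4) is a rising factorial.
Ratio: r(k) = (1/4) * (k-3/5) / [(k+1)] ; factor over Q: parameters, x = (1/4), and C = 1/3.


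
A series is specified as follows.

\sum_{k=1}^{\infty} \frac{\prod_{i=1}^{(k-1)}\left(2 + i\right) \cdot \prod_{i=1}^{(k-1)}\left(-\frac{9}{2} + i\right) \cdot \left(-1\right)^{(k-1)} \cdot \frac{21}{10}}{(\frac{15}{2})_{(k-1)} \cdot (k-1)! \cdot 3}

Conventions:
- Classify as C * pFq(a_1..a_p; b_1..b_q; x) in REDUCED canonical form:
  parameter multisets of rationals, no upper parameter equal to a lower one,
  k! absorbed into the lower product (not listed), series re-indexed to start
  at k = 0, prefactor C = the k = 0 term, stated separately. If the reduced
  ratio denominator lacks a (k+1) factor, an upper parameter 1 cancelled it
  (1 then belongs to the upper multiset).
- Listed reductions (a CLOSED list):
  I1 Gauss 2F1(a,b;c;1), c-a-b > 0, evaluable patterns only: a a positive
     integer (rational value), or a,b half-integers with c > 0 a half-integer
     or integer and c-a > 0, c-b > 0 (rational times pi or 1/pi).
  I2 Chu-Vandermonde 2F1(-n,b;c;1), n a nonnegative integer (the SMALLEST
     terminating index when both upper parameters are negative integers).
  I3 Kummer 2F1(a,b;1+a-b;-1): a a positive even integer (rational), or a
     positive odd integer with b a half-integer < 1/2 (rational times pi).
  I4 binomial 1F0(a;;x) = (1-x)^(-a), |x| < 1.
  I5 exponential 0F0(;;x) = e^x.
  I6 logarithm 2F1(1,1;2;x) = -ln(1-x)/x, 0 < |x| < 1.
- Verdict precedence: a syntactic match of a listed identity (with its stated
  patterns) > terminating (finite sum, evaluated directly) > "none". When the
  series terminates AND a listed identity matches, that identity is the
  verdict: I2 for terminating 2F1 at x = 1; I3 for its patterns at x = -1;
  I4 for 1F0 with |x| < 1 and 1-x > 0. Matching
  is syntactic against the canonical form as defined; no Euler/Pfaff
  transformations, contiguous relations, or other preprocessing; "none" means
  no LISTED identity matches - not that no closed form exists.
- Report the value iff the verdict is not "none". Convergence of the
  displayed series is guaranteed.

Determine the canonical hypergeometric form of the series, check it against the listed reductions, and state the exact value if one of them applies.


Classification (C = \frac{7}{10}): 2F1 with upper {-\frac{7}{2}, 3}, lower {\frac{15}{2}}, argument x = -1. Verdict (x = -1): Kummer (I3) applies (x = -1; c = \frac{15}{2} equals 1+a-b for upper {-\frac{7}{2}, 3}: listed pattern). Value: \frac{63063}{81920} \cdot \pi.

First insight: x = -1 and the constant factors (C = 7/10) combine into one prefactor.
Step ratio: r(k) = -1 * (k-\frac{7}{2}) (k+3) / [(k+\frac{15}{2}) (k+1)] - rational in k. x = -1; t_0 = \frac{7}{10}; negate the roots.


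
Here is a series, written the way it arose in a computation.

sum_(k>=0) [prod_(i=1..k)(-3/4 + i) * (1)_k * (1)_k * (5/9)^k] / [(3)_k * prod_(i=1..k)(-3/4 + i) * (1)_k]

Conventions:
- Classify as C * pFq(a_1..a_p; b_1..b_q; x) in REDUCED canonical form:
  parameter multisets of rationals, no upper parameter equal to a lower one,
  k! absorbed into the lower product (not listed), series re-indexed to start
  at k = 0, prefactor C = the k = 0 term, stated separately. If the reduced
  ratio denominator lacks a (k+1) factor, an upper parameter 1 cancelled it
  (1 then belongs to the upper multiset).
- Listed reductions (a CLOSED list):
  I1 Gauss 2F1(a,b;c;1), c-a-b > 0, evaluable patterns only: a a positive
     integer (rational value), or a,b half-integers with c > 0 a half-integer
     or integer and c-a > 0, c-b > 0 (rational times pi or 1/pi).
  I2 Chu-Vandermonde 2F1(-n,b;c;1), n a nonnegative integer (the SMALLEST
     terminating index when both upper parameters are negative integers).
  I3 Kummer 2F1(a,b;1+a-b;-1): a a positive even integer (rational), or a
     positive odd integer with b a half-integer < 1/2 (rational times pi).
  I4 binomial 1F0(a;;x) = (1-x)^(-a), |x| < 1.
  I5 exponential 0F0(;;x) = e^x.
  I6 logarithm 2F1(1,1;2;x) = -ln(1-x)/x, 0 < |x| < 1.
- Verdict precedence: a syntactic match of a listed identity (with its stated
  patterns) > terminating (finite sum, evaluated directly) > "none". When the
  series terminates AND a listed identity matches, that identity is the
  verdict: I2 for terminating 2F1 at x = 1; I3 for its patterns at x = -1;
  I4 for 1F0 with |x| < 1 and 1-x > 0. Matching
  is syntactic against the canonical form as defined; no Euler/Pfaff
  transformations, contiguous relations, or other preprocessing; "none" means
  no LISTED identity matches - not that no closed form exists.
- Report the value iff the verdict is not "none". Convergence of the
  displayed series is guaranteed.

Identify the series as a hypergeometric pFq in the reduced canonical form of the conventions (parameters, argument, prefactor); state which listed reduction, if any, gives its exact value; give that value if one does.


This is 1 * 2F1(1, 1; 3; 5/9) in reduced canonical form. Verdict: none - at argument 5/9 the multisets {1, 1} ; {3} match no listed identity.

Key observation: t_0 being 1, (1)_k (C = 1, x = 5/9) is k! itself.
Adjacent-term ratio: r(k) = (5/9) * (k+1) (k+1) / [(k+3) (k+1)] ; factor over Q: parameters, x = (5/9), and C = 1.


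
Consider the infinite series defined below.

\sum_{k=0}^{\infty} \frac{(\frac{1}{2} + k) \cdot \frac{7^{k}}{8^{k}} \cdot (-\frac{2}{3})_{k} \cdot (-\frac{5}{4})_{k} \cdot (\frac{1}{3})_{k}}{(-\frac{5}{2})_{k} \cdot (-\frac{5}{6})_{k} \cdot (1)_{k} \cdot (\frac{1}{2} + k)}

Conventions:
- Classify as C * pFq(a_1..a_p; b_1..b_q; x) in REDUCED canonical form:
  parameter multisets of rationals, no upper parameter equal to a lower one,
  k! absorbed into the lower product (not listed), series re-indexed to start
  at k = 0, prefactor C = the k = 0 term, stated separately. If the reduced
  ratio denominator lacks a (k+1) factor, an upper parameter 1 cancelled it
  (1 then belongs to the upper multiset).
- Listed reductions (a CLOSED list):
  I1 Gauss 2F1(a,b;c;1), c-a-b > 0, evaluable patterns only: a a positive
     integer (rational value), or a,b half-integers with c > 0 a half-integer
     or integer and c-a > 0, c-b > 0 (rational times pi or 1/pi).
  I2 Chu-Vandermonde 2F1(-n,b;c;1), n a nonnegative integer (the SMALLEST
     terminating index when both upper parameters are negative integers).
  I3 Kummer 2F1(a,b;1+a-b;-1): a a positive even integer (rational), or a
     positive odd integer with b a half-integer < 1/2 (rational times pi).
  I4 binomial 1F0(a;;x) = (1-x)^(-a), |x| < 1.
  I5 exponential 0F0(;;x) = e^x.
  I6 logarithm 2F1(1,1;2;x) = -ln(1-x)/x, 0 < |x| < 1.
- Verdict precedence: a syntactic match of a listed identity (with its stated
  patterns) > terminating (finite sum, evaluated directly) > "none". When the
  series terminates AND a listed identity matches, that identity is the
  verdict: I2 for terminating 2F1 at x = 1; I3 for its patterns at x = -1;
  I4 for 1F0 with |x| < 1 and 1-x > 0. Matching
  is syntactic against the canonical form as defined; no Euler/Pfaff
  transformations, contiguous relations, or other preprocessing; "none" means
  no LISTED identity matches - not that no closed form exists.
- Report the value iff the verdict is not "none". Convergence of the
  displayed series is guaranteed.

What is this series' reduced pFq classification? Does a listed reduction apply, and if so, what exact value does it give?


First insight: x = \frac{7}{8} and (1)_k (prefactor 1) is k! itself.
Consecutive-term ratio: r(k) = \frac{7}{8} * (k-\frac{5}{4}) (k-\frac{2}{3}) (k+\frac{1}{3}) / [(k-\frac{5}{2}) (k-\frac{5}{6}) (k+1)] - poly over poly, x = \frac{7}{8} from leading terms; C = 1 at k = 0.

Canonical form: C = 1 times 3F2 with upper {-\frac{5}{4}, -\frac{2}{3}, \frac{1}{3}}, lower {-\frac{5}{2}, -\frac{5}{6}}, x = \frac{7}{8}. Verdict: none. A 3F2 with upper {-\frac{5}{4}, -\frac{2}{3}, \frac{1}{3}} fits none of I1-I6 at x = \frac{7}{8}; the sum runs forever.


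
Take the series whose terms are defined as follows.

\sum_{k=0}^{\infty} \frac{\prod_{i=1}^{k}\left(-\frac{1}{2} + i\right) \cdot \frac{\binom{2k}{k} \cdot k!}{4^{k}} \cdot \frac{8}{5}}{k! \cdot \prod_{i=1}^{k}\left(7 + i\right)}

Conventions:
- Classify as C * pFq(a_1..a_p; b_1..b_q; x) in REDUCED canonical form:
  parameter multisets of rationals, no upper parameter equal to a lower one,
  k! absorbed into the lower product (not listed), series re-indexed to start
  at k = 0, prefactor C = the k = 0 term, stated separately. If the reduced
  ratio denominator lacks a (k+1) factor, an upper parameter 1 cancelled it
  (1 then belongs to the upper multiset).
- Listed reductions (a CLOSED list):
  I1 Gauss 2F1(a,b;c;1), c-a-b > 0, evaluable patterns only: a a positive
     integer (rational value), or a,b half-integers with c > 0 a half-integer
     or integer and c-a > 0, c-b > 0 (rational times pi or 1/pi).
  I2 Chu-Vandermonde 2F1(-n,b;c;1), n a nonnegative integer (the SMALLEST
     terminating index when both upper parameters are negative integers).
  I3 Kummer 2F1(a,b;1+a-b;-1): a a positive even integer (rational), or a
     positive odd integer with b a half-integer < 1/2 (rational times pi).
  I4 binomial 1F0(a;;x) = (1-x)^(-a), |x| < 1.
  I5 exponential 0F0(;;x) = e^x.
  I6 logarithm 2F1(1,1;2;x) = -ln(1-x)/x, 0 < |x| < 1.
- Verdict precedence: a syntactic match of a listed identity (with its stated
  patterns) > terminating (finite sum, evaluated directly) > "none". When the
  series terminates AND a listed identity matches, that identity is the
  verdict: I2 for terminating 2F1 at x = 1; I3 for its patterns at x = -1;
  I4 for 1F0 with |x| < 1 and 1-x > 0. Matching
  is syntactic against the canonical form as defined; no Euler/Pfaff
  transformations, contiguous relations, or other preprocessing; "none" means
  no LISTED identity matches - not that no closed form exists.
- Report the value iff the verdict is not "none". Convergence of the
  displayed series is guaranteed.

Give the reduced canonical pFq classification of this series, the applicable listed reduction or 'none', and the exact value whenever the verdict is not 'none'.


The tell: t_0 being \frac{8}{5}, the lower running product (C = 8/5) is a rising factorial.
Adjacent-term ratio: r(k) = 1 * (k+\frac{1}{2}) (k+\frac{1}{2}) / [(k+8) (k+1)] - rational; roots negated = parameters, x = 1, C = \frac{8}{5}.

At argument 1: a 2F1 with upper {\frac{1}{2}, \frac{1}{2}}, lower {8}, scaled by C = \frac{8}{5}. Verdict: this is the half-integer Gauss pattern (I1) (x = 1; upper {\frac{1}{2}, \frac{1}{2}} half-integers, c = 8 in the evaluable pattern). Hence: \frac{33554432}{6441435} / \pi.


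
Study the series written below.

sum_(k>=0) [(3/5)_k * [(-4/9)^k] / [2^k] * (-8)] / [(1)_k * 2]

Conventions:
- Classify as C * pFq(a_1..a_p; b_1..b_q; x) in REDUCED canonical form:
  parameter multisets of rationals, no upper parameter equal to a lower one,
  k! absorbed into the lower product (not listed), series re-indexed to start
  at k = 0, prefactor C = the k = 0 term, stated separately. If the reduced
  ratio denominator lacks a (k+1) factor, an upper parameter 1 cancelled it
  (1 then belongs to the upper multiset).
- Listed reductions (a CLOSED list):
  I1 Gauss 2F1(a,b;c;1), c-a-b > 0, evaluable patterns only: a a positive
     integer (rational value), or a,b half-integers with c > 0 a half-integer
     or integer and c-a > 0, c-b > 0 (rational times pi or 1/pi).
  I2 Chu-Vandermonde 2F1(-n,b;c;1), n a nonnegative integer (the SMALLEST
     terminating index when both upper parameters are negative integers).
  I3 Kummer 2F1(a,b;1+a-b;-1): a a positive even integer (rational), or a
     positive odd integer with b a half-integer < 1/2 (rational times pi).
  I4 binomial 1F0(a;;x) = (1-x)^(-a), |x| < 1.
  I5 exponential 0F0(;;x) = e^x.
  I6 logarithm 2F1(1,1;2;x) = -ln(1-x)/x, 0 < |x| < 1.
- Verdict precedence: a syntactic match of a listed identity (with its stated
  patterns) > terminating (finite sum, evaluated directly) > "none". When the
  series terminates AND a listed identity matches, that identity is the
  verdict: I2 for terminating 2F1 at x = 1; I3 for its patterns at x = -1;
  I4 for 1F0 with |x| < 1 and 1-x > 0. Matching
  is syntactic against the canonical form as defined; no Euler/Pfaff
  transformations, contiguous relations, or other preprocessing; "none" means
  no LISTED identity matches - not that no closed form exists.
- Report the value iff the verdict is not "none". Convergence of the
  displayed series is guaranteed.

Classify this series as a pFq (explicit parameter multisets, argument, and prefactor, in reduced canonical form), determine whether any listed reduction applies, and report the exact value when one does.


The series (x = -2/9) is 1F0: upper {3/5}, lower {-}, prefactor -4. Verdict at x = -2/9: binomial (I4) matches (the 1F0 binomial series: exponent -3/5, x = -2/9). Sum: (-4) * (11/9)^(-3/5).

Key step: t_0 = -4 here, and the two k-th powers (prefactor -4) combine into one argument.
Term ratio: r(k) = (-2/9) * (k+3/5) / [(k+1)] - rational; roots negated = parameters, x = (-2/9), C = -4.
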